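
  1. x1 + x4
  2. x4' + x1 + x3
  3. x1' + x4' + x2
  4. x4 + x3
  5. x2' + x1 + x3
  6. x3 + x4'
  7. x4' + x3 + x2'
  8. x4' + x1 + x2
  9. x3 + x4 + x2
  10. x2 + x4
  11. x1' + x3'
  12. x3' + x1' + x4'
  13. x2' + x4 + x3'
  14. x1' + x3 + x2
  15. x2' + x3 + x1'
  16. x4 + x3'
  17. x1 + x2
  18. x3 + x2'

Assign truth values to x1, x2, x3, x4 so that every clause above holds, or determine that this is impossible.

x1: 0; x2: 1; x3: 1; x4: 1

Suppose x1 = 0.
(x4) alone gives x4 = 1.
(x3) alone gives x3 = 1.
(x2) alone gives x2 = 1.
All clauses are satisfied.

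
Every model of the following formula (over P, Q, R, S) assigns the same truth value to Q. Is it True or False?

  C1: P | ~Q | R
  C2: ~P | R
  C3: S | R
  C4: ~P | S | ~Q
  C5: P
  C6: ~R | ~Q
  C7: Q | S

False

Suppose Q = 1.
From the singleton clause (P), P = 1.
From the singleton clause (R), R = 1.
Now (~R) is unsatisfied and unit — conflict.
So every satisfying assignment has Q = False.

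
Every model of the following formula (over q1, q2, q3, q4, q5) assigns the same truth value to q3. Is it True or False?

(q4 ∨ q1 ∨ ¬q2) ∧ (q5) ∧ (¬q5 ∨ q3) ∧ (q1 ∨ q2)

Suppose q3 = False.
The clause (q5) is unit, so q5 = True.
That conflicts with the unit clause (¬q5).
So every satisfying assignment has q3 = True.

True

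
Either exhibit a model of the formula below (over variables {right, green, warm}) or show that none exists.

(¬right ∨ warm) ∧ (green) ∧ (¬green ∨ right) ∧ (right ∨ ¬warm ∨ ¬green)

right=True, green=True, warm=True

From the singleton clause (green), green = True.
From the singleton clause (right), right = True.
From the singleton clause (warm), warm = True.
Every clause now holds.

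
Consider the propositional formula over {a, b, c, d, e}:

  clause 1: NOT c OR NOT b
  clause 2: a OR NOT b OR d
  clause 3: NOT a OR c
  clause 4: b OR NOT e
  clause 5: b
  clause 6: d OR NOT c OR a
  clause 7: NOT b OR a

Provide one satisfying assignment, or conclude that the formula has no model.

(b) alone gives b = true.
(NOT c) alone gives c = false.
(NOT a) alone gives a = false.
Now (a) is unsatisfied and unit — conflict.

UNSATISFIABLE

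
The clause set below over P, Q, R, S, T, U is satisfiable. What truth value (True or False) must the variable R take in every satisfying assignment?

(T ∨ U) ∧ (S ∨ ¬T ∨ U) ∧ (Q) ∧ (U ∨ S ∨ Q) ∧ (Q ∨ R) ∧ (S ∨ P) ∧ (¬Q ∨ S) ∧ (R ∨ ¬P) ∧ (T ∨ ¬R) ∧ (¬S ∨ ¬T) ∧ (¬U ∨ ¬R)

False

Suppose R = True.
(Q) alone gives Q = True.
(S) alone gives S = True.
(T) alone gives T = True.
But (¬T) is also a unit clause — contradiction.
So every satisfying assignment has R = False.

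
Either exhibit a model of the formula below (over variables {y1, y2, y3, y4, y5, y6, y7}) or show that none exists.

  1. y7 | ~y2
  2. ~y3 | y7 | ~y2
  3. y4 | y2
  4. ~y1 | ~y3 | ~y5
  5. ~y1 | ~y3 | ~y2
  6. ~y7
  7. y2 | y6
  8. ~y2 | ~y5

From the singleton clause (~y7), y7 = 0.
From the singleton clause (~y2), y2 = 0.
From the singleton clause (y4), y4 = 1.
From the singleton clause (y6), y6 = 1.
Case y1 = 1:
Case y3 = 1:
From the singleton clause (~y5), y5 = 0.
All clauses are satisfied.

y1 ↦ 1, y2 ↦ 0, y3 ↦ 1, y4 ↦ 1, y5 ↦ 0, y6 ↦ 1, y7 ↦ 0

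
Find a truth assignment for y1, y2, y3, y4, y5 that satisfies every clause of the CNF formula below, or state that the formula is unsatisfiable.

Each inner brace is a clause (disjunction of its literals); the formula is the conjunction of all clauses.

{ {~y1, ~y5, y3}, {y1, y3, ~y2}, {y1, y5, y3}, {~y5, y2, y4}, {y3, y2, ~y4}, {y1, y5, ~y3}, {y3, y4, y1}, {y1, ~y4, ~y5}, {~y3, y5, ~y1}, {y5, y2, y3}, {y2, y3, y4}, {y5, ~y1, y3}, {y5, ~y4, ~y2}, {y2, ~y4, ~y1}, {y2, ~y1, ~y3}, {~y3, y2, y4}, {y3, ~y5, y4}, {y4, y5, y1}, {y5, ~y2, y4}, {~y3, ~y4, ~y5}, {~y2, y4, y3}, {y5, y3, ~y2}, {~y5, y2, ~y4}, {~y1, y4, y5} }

y1: 1, y2: 1, y3: 1, y4: 0, y5: 1

Branch on y1: set y1 = 1.
Branch on y5: set y5 = 1.
Unit clause (y3) forces y3 = 1.
Unit clause (y2) forces y2 = 1.
Unit clause (~y4) forces y4 = 0.
This assignment satisfies each clause.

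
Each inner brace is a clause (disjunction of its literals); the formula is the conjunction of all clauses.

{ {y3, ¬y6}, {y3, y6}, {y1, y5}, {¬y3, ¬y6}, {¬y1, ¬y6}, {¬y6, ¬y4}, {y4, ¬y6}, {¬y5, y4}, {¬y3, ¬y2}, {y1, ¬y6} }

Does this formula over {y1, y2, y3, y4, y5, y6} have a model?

Satisfiable

Branch on y3: set y3 = True.
From the singleton clause (¬y6), y6 = False.
From the singleton clause (¬y2), y2 = False.
Branch on y1: set y1 = False.
From the singleton clause (y5), y5 = True.
From the singleton clause (y4), y4 = True.
All clauses are satisfied.
A satisfying assignment: y1 ↦ False, y2 ↦ False, y3 ↦ True, y4 ↦ True, y5 ↦ True, y6 ↦ False.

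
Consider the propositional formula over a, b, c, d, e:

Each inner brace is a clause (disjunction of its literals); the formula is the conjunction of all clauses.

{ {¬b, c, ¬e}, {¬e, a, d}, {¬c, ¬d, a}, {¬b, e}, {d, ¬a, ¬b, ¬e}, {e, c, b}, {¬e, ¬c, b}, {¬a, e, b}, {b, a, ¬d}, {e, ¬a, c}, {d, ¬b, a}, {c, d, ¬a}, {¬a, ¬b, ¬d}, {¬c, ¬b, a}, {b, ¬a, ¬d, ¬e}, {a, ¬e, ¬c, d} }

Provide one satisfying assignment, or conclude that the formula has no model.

a: False, b: False, c: True, d: False, e: False

Suppose b = False.
Suppose e = False.
(c) alone gives c = True.
(¬a) alone gives a = False.
(¬d) alone gives d = False.
All clauses are satisfied.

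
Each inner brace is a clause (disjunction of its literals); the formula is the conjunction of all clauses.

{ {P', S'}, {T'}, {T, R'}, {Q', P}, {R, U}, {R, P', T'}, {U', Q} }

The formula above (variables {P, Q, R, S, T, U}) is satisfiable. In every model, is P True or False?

True

Suppose P = 0.
Unit clause (T') forces T = 0.
Unit clause (R') forces R = 0.
Unit clause (Q') forces Q = 0.
Unit clause (U) forces U = 1.
But (U') is also a unit clause — contradiction.
So every satisfying assignment has P = True.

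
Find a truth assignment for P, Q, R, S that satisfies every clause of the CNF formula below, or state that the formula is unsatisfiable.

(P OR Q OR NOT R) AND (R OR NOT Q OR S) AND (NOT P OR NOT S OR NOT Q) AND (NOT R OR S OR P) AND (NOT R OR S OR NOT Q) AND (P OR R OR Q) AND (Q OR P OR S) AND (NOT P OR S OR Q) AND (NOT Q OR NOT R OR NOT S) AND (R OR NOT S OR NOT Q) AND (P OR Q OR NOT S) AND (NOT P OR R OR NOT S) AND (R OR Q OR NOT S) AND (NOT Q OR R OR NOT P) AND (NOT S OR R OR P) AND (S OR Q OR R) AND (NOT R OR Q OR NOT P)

UNSATISFIABLE

Suppose P = true.
Suppose S = false.
The clause (Q) is unit, so Q = true.
The clause (R) is unit, so R = true.
Now (NOT R) is unsatisfied and unit — conflict.
That branch fails; take S = true instead.
The clause (NOT Q) is unit, so Q = false.
The clause (R) is unit, so R = true.
Now (NOT R) is unsatisfied and unit — conflict.
Both values of S lead to a conflict.
That branch fails; take P = false instead.
Suppose Q = true.
Suppose R = true.
The clause (S) is unit, so S = true.
Now (NOT S) is unsatisfied and unit — conflict.
That branch fails; take R = false instead.
The clause (S) is unit, so S = true.
Now (NOT S) is unsatisfied and unit — conflict.
Both values of R lead to a conflict.
That branch fails; take Q = false instead.
The clause (NOT R) is unit, so R = false.
Now (R) is unsatisfied and unit — conflict.
Both values of Q lead to a conflict.
Both values of P lead to a conflict.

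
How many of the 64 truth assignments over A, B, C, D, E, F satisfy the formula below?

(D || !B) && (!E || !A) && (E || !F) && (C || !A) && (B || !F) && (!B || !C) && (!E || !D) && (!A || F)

7

There are 2^6 = 64 truth assignments over (A, B, C, D, E, F).
Split on E. With E = true, the clauses containing E are satisfied and !E drops from the rest; 2 of the 2^5 = 32 assignments to the other variables satisfy what remains.
With E = false, by the same count on the reduced clause set, 5 assignments work.
(One model: A=F, B=F, C=F, D=F, E=F, F=F.)
Total: 2 + 5 = 7.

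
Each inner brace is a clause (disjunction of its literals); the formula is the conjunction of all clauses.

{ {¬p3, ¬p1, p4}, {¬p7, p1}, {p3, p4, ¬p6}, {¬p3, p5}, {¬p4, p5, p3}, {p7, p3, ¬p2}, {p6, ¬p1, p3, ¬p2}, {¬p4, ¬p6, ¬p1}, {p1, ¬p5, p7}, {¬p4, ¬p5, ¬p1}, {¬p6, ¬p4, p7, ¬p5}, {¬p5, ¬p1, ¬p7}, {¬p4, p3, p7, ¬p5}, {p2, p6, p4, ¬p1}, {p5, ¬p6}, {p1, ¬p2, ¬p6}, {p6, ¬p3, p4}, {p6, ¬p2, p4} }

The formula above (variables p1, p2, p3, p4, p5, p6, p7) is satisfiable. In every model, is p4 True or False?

False

Suppose p4 = True.
Case p7 = False:
Case p3 = False:
From the singleton clause (p5), p5 = True.
That conflicts with the unit clause (¬p5).
That branch fails; take p3 = True instead.
From the singleton clause (p5), p5 = True.
From the singleton clause (p1), p1 = True.
That conflicts with the unit clause (¬p1).
Both values of p3 lead to a conflict.
That branch fails; take p7 = True instead.
From the singleton clause (p1), p1 = True.
From the singleton clause (¬p6), p6 = False.
From the singleton clause (¬p5), p5 = False.
From the singleton clause (¬p3), p3 = False.
That conflicts with the unit clause (p3).
Both values of p7 lead to a conflict.
So every satisfying assignment has p4 = False.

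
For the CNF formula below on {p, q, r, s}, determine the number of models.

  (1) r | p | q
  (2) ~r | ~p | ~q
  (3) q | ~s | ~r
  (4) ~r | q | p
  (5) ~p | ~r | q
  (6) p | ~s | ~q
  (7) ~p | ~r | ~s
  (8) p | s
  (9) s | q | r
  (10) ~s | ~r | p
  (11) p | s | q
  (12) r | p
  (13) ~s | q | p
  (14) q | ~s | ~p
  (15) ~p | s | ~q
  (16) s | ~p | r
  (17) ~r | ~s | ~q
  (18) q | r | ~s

1

There are 2^4 = 16 truth assignments over (p, q, r, s).
Check each against the 18 clauses (columns in the order p, q, r, s):
  F F F F  ✗ fails (r | p | q)
  F F F T  ✗ fails (r | p | q)
  F F T F  ✗ fails (~r | q | p)
  F F T T  ✗ fails (q | ~s | ~r)
  F T F F  ✗ fails (p | s)
  F T F T  ✗ fails (p | ~s | ~q)
  F T T F  ✗ fails (p | s)
  F T T T  ✗ fails (p | ~s | ~q)
  T F F F  ✗ fails (s | q | r)
  T F F T  ✗ fails (q | ~s | ~p)
  T F T F  ✗ fails (~p | ~r | q)
  T F T T  ✗ fails (q | ~s | ~r)
  T T F F  ✗ fails (~p | s | ~q)
  T T F T  ✓ satisfies all
  T T T F  ✗ fails (~r | ~p | ~q)
  T T T T  ✗ fails (~r | ~p | ~q)
1 of the 16 rows is a model.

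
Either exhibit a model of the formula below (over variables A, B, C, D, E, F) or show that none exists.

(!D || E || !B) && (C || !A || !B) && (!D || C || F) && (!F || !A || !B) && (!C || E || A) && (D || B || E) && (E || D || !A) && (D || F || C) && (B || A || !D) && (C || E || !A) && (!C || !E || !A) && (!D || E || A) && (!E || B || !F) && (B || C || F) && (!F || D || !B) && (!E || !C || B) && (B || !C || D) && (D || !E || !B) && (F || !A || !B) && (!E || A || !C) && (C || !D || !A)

A: true, B: false, C: true, D: true, E: false, F: true

Try D = true.
Try E = false.
From the singleton clause (!B), B = false.
From the singleton clause (A), A = true.
From the singleton clause (C), C = true.
No clause remains; F is free.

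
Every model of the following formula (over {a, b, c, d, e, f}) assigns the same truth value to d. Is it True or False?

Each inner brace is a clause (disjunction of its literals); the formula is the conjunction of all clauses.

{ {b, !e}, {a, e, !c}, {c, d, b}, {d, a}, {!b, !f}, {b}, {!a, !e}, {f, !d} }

False

Suppose d = true.
The clause (b) is unit, so b = true.
The clause (!f) is unit, so f = false.
Now (f) is unsatisfied and unit — conflict.
So every satisfying assignment has d = False.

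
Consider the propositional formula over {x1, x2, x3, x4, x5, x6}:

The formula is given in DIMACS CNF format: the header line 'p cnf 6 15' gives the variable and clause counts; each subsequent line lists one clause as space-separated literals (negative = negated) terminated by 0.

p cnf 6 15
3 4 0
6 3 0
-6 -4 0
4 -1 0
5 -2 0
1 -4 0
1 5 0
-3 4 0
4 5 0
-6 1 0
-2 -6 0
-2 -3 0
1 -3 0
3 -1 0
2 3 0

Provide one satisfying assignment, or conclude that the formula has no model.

x1: True,  x2: False,  x3: True,  x4: True,  x5: False,  x6: False

Try x3 = True.
Unit clause (x4) forces x4 = True.
Unit clause (¬x6) forces x6 = False.
Unit clause (x1) forces x1 = True.
Unit clause (¬x2) forces x2 = False.
No clause remains; x5 is free.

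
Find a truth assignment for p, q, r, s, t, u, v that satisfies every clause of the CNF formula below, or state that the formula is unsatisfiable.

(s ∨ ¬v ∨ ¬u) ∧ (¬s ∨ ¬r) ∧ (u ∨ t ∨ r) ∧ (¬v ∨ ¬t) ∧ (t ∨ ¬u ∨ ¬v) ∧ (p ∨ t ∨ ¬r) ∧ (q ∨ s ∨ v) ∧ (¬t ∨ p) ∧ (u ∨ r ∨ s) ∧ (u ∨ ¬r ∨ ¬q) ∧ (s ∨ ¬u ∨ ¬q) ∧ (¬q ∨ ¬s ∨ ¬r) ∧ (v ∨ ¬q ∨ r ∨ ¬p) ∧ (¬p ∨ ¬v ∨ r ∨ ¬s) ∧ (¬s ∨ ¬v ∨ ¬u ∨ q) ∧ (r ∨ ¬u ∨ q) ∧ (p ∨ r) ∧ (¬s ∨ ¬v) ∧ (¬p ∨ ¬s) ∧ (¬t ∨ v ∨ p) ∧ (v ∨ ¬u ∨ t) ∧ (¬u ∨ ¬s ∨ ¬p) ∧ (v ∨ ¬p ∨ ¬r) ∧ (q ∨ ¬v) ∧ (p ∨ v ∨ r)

Suppose s = False.
Suppose v = False.
The clause (q) is unit, so q = True.
The clause (¬u) is unit, so u = False.
The clause (r) is unit, so r = True.
Now (¬r) is unsatisfied and unit — conflict.
Backtrack on v: now try v = True.
The clause (¬u) is unit, so u = False.
The clause (¬t) is unit, so t = False.
The clause (r) is unit, so r = True.
The clause (p) is unit, so p = True.
The clause (¬q) is unit, so q = False.
Now (q) is unsatisfied and unit — conflict.
Either choice for v ends in contradiction.
Backtrack on s: now try s = True.
The clause (¬r) is unit, so r = False.
The clause (p) is unit, so p = True.
Now (¬p) is unsatisfied and unit — conflict.
Either choice for s ends in contradiction.

UNSATISFIABLE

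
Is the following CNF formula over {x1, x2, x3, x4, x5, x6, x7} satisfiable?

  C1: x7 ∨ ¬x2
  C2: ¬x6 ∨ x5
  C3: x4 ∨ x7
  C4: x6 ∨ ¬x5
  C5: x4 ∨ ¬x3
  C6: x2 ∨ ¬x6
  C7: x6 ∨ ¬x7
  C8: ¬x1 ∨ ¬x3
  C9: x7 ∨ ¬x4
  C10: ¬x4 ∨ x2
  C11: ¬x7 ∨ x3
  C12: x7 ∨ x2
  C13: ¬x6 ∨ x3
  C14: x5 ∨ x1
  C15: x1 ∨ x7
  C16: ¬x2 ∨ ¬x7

No

Branch on x7: set x7 = True.
The clause (x6) is unit, so x6 = True.
The clause (x5) is unit, so x5 = True.
The clause (x2) is unit, so x2 = True.
Now (¬x2) is unsatisfied and unit — conflict.
So x7 must be the other value — set x7 = False.
The clause (¬x2) is unit, so x2 = False.
Now (x2) is unsatisfied and unit — conflict.
Neither x7 = True nor x7 = False works.
No assignment satisfies every clause.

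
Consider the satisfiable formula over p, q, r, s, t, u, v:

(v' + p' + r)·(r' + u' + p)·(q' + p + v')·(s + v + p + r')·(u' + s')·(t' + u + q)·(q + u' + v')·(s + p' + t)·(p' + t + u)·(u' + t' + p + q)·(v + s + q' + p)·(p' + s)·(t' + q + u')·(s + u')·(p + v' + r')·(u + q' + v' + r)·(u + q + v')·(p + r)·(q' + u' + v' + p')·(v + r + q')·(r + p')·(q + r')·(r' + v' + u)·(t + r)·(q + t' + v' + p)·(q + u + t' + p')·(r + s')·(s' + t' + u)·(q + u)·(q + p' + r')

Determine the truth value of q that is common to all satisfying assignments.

True

Suppose q = 0.
Unit clause (r') forces r = 0.
Unit clause (p) forces p = 1.
Now (p') is unsatisfied and unit — conflict.
So every satisfying assignment has q = True.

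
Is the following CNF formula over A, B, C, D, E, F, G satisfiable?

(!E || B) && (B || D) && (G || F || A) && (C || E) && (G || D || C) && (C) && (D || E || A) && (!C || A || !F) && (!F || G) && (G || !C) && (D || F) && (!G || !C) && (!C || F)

From the singleton clause (C), C = true.
From the singleton clause (G), G = true.
That conflicts with the unit clause (!G).
No assignment satisfies every clause.

No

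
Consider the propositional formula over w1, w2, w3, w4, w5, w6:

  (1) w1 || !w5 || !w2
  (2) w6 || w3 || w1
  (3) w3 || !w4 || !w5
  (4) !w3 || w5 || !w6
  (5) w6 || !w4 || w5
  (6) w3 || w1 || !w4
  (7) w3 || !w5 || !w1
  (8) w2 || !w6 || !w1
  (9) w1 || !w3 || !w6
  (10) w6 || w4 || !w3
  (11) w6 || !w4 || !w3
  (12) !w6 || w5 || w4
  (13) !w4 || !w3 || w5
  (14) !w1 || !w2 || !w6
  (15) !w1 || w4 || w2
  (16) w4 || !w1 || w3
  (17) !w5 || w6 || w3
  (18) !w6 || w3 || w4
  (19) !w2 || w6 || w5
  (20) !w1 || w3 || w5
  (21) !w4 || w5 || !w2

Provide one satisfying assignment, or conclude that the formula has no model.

UNSATISFIABLE

Try w1 = true.
Try w3 = true.
Try w5 = true.
Try w2 = true.
Unit clause (!w6) forces w6 = false.
Unit clause (w4) forces w4 = true.
Now (!w4) is unsatisfied and unit — conflict.
So w2 must be the other value — set w2 = false.
Unit clause (!w6) forces w6 = false.
Unit clause (w4) forces w4 = true.
Now (!w4) is unsatisfied and unit — conflict.
Both values of w2 lead to a conflict.
So w5 must be the other value — set w5 = false.
Unit clause (!w6) forces w6 = false.
Unit clause (!w4) forces w4 = false.
Now (w4) is unsatisfied and unit — conflict.
Both values of w5 lead to a conflict.
So w3 must be the other value — set w3 = false.
Unit clause (!w5) forces w5 = false.
Now (w5) is unsatisfied and unit — conflict.
Both values of w3 lead to a conflict.
So w1 must be the other value — set w1 = false.
Try w5 = false.
Try w6 = true.
Unit clause (!w3) forces w3 = false.
Unit clause (!w4) forces w4 = false.
Now (w4) is unsatisfied and unit — conflict.
So w6 must be the other value — set w6 = false.
Unit clause (w3) forces w3 = true.
Unit clause (!w4) forces w4 = false.
Now (w4) is unsatisfied and unit — conflict.
Both values of w6 lead to a conflict.
So w5 must be the other value — set w5 = true.
Unit clause (!w2) forces w2 = false.
Try w6 = true.
Unit clause (!w3) forces w3 = false.
Unit clause (!w4) forces w4 = false.
Now (w4) is unsatisfied and unit — conflict.
So w6 must be the other value — set w6 = false.
Unit clause (w3) forces w3 = true.
Unit clause (w4) forces w4 = true.
Now (!w4) is unsatisfied and unit — conflict.
Both values of w6 lead to a conflict.
Both values of w5 lead to a conflict.
Both values of w1 lead to a conflict.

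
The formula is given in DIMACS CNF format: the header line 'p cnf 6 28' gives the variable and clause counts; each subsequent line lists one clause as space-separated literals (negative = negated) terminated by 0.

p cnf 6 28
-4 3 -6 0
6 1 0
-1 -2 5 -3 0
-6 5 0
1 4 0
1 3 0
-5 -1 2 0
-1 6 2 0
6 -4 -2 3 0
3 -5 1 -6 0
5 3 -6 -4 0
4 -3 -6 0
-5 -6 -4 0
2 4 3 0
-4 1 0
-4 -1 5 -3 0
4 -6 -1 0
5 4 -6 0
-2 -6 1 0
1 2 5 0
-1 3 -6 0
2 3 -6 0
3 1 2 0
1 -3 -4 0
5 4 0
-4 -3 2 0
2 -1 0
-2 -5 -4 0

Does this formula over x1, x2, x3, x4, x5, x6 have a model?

Yes, satisfiable

Try x6 = False.
Unit clause (x1) forces x1 = True.
Unit clause (x2) forces x2 = True.
Try x5 = True.
Unit clause (¬x4) forces x4 = False.
Every clause is now satisfied; x3 is unconstrained.
A satisfying assignment: x1=True; x2=True; x3=False; x4=False; x5=True; x6=False.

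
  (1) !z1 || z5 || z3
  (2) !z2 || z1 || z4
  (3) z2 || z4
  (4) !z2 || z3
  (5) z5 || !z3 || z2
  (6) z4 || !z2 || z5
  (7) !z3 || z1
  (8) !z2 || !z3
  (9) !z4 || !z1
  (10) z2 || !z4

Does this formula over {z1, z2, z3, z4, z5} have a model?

Unsatisfiable

Try z2 = true.
The clause (z3) is unit, so z3 = true.
Now (!z3) is unsatisfied and unit — conflict.
Backtrack on z2: now try z2 = false.
The clause (z4) is unit, so z4 = true.
Now (!z4) is unsatisfied and unit — conflict.
Neither z2 = true nor z2 = false works.
No assignment satisfies every clause.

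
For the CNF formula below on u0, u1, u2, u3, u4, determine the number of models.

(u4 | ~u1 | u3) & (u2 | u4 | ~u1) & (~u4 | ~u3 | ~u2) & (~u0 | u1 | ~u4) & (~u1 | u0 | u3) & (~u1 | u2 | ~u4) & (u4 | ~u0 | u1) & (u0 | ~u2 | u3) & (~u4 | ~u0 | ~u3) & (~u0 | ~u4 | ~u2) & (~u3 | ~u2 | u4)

4

There are 2^5 = 32 truth assignments over (u0, u1, u2, u3, u4).
Split on u0. With u0 = 1, the clauses containing u0 are satisfied and ~u0 drops from the rest; 0 of the 2^4 = 16 assignments to the other variables satisfy what remains.
With u0 = 0, by the same count on the reduced clause set, 4 assignments work.
(One model: u0=F, u1=F, u2=F, u3=F, u4=F.)
Total: 0 + 4 = 4.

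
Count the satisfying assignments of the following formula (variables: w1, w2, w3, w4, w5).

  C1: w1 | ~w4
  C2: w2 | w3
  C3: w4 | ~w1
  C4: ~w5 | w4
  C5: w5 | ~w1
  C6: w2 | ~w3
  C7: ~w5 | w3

3

There are 2^5 = 32 truth assignments over (w1, w2, w3, w4, w5).
Split on w1. With w1 = 1, the clauses containing w1 are satisfied and ~w1 drops from the rest; 1 of the 2^4 = 16 assignments to the other variables satisfy what remains.
With w1 = 0, by the same count on the reduced clause set, 2 assignments work.
Total: 1 + 2 = 3.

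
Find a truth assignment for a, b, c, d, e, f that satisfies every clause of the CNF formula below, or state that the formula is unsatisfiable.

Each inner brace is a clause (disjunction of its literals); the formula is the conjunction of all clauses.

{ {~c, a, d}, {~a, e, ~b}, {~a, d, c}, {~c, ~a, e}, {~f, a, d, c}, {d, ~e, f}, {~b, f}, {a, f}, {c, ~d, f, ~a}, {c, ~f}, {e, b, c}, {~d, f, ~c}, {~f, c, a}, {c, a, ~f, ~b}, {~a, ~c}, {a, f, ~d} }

a ↦ 0,  b ↦ 1,  c ↦ 1,  d ↦ 1,  e ↦ 0,  f ↦ 1

Branch on b: set b = 1.
(f) alone gives f = 1.
(c) alone gives c = 1.
(~a) alone gives a = 0.
(d) alone gives d = 1.
Every clause is now satisfied; e is unconstrained.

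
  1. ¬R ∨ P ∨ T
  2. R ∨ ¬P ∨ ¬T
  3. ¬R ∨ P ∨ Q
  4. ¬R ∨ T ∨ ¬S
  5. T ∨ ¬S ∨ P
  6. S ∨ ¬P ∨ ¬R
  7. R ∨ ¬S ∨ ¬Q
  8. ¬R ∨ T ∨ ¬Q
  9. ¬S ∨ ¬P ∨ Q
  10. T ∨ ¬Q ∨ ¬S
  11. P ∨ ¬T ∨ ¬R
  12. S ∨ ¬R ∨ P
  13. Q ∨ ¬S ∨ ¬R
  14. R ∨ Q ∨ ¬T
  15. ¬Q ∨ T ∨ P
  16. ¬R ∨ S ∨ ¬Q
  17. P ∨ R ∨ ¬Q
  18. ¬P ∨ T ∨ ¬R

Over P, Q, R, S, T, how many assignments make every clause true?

4

There are 2^5 = 32 truth assignments over (P, Q, R, S, T).
Split on R. With R = True, the clauses containing R are satisfied and ¬R drops from the rest; 1 of the 2^4 = 16 assignments to the other variables satisfy what remains.
With R = False, by the same count on the reduced clause set, 3 assignments work.
Total: 1 + 3 = 4.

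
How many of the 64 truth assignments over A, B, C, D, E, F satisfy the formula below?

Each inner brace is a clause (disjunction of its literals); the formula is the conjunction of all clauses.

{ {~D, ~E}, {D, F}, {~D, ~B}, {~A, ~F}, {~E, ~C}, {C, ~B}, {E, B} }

There are 2^6 = 64 truth assignments over (A, B, C, D, E, F).
Split on E. With E = 1, the clauses containing E are satisfied and ~E drops from the rest; 1 of the 2^5 = 32 assignments to the other variables satisfy what remains.
With E = 0, by the same count on the reduced clause set, 1 assignment works.
(One model: A=F, B=F, C=F, D=F, E=T, F=T.)
Total: 1 + 1 = 2.

2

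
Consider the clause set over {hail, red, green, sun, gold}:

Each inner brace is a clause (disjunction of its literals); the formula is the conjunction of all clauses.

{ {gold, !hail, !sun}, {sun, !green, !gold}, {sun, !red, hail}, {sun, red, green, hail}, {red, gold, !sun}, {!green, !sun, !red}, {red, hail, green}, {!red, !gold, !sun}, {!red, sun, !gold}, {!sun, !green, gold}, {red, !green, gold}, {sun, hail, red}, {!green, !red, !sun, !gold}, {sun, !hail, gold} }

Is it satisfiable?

Branch on gold: set gold = true.
Branch on sun: set sun = true.
From the singleton clause (!red), red = false.
Branch on hail: set hail = true.
All clauses hold; green can take either value.
A satisfying assignment: hail ↦ true,  red ↦ false,  green ↦ true,  sun ↦ true,  gold ↦ true.

Yes, satisfiable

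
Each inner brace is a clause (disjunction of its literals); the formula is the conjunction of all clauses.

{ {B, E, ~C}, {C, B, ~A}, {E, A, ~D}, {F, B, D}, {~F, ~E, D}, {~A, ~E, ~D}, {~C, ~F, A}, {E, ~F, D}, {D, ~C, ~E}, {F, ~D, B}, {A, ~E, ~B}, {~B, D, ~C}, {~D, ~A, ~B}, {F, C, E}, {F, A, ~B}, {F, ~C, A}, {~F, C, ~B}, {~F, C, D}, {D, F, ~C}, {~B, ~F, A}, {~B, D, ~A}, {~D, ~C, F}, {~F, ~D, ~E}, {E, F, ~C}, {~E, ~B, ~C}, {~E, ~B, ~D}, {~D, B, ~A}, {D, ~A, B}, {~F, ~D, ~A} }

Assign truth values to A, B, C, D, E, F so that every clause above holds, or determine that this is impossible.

UNSATISFIABLE

Try B = 1.
Try A = 1.
(~D) alone gives D = 0.
But (D) is also a unit clause — contradiction.
So A must be the other value — set A = 0.
(~E) alone gives E = 0.
(~D) alone gives D = 0.
(~F) alone gives F = 0.
But (F) is also a unit clause — contradiction.
Either choice for A ends in contradiction.
So B must be the other value — set B = 0.
Try E = 1.
Try C = 1.
(D) alone gives D = 1.
(~A) alone gives A = 0.
(~F) alone gives F = 0.
But (F) is also a unit clause — contradiction.
So C must be the other value — set C = 0.
(~A) alone gives A = 0.
Try F = 1.
(D) alone gives D = 1.
But (~D) is also a unit clause — contradiction.
So F must be the other value — set F = 0.
(D) alone gives D = 1.
But (~D) is also a unit clause — contradiction.
Either choice for F ends in contradiction.
Either choice for C ends in contradiction.
So E must be the other value — set E = 0.
(~C) alone gives C = 0.
(~A) alone gives A = 0.
(~D) alone gives D = 0.
(F) alone gives F = 1.
But (~F) is also a unit clause — contradiction.
Either choice for E ends in contradiction.
Either choice for B ends in contradiction.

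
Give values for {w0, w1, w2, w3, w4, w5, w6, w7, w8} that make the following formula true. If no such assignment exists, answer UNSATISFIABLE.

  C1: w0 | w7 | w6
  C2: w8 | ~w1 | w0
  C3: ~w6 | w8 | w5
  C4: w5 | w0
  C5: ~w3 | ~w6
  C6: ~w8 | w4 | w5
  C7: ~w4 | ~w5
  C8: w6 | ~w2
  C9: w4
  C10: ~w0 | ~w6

w0=1,  w1=0,  w2=0,  w3=0,  w4=1,  w5=0,  w6=0,  w7=1,  w8=0

Unit clause (w4) forces w4 = 1.
Unit clause (~w5) forces w5 = 0.
Unit clause (w0) forces w0 = 1.
Unit clause (~w6) forces w6 = 0.
Unit clause (~w2) forces w2 = 0.
No clause remains; w1, w3, w7, w8 are free.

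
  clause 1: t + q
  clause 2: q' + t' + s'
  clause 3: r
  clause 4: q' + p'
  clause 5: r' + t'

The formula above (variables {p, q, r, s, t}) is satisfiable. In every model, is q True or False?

Suppose q = 0.
Unit clause (t) forces t = 1.
Unit clause (r) forces r = 1.
But (r') is also a unit clause — contradiction.
So every satisfying assignment has q = True.

True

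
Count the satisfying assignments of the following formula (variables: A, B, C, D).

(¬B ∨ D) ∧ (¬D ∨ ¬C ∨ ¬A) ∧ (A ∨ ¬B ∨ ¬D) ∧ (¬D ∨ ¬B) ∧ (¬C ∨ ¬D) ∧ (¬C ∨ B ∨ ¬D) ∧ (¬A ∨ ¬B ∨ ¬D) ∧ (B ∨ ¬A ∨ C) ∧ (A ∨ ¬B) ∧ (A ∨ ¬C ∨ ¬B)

4

There are 2^4 = 16 truth assignments over (A, B, C, D).
Check each against the 10 clauses (columns in the order A, B, C, D):
  F F F F  ✓ satisfies all
  F F F T  ✓ satisfies all
  F F T F  ✓ satisfies all
  F F T T  ✗ fails (¬C ∨ ¬D)
  F T F F  ✗ fails (¬B ∨ D)
  F T F T  ✗ fails (A ∨ ¬B ∨ ¬D)
  F T T F  ✗ fails (¬B ∨ D)
  F T T T  ✗ fails (A ∨ ¬B ∨ ¬D)
  T F F F  ✗ fails (B ∨ ¬A ∨ C)
  T F F T  ✗ fails (B ∨ ¬A ∨ C)
  T F T F  ✓ satisfies all
  T F T T  ✗ fails (¬D ∨ ¬C ∨ ¬A)
  T T F F  ✗ fails (¬B ∨ D)
  T T F T  ✗ fails (¬D ∨ ¬B)
  T T T F  ✗ fails (¬B ∨ D)
  T T T T  ✗ fails (¬D ∨ ¬C ∨ ¬A)
4 of the 16 rows are models.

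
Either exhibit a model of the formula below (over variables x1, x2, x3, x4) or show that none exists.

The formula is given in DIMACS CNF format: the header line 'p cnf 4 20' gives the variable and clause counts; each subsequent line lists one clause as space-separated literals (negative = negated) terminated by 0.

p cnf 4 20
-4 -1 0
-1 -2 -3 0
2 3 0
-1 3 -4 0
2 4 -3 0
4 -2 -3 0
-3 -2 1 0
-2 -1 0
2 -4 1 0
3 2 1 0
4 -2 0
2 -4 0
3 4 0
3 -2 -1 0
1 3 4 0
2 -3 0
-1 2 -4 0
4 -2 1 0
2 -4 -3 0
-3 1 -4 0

x1: False, x2: True, x3: False, x4: True

Branch on x4: set x4 = True.
The clause (¬x1) is unit, so x1 = False.
The clause (x2) is unit, so x2 = True.
The clause (¬x3) is unit, so x3 = False.
Every clause now holds.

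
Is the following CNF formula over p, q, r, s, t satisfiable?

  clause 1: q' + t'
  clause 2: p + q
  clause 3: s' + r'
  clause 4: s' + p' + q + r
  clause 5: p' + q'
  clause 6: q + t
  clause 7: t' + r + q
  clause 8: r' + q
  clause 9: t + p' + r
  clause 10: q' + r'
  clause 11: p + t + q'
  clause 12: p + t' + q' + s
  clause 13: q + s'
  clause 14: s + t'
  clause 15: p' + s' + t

No, unsatisfiable

Try q = 0.
(p) alone gives p = 1.
(t) alone gives t = 1.
(r) alone gives r = 1.
Now (r') is unsatisfied and unit — conflict.
Backtrack on q: now try q = 1.
(t') alone gives t = 0.
(p') alone gives p = 0.
Now (p) is unsatisfied and unit — conflict.
Neither q = 1 nor q = 0 works.
No assignment satisfies every clause.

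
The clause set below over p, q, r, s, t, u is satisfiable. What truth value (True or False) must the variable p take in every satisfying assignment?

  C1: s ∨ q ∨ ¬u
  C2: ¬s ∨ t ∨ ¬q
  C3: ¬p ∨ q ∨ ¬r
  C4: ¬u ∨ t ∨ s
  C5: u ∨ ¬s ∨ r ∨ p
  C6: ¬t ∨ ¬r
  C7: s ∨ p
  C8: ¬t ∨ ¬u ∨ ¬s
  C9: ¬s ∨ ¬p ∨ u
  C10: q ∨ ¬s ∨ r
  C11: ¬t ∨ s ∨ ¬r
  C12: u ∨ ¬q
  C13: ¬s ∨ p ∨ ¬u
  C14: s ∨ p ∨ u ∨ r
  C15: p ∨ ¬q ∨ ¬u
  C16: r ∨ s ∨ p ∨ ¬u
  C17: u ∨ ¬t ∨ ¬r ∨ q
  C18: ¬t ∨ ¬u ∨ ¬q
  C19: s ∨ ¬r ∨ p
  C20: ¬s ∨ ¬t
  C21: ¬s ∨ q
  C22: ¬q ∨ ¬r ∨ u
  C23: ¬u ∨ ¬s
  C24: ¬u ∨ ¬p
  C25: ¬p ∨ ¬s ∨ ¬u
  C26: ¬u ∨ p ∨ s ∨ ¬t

Suppose p = False.
The clause (s) is unit, so s = True.
The clause (¬u) is unit, so u = False.
The clause (r) is unit, so r = True.
The clause (¬t) is unit, so t = False.
The clause (¬q) is unit, so q = False.
But (q) is also a unit clause — contradiction.
So every satisfying assignment has p = True.

True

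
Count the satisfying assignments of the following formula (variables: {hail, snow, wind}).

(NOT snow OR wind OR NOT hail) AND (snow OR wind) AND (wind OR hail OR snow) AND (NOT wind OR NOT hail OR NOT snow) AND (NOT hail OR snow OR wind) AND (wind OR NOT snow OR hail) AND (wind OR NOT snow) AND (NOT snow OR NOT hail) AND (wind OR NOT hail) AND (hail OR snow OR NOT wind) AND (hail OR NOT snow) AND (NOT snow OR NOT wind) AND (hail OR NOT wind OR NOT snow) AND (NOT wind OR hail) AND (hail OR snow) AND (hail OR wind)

There are 2^3 = 8 truth assignments over (hail, snow, wind).
Check each against the 16 clauses (columns in the order hail, snow, wind):
  F F F  ✗ fails (snow OR wind)
  F F T  ✗ fails (hail OR snow OR NOT wind)
  F T F  ✗ fails (wind OR NOT snow OR hail)
  F T T  ✗ fails (hail OR NOT snow)
  T F F  ✗ fails (snow OR wind)
  T F T  ✓ satisfies all
  T T F  ✗ fails (NOT snow OR wind OR NOT hail)
  T T T  ✗ fails (NOT wind OR NOT hail OR NOT snow)
1 of the 8 rows is a model.

1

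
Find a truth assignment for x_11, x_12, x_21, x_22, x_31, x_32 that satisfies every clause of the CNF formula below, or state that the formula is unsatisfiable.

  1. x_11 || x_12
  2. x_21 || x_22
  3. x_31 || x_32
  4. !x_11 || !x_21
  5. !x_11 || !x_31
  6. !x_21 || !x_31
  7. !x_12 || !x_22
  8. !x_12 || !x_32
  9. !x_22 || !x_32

UNSATISFIABLE

Suppose x_11 = true.
Unit clause (!x_21) forces x_21 = false.
Unit clause (x_22) forces x_22 = true.
Unit clause (!x_31) forces x_31 = false.
Unit clause (x_32) forces x_32 = true.
Now (!x_32) is unsatisfied and unit — conflict.
That branch fails; take x_11 = false instead.
Unit clause (x_12) forces x_12 = true.
Unit clause (!x_22) forces x_22 = false.
Unit clause (x_21) forces x_21 = true.
Unit clause (!x_31) forces x_31 = false.
Unit clause (x_32) forces x_32 = true.
Now (!x_32) is unsatisfied and unit — conflict.
Either choice for x_11 ends in contradiction.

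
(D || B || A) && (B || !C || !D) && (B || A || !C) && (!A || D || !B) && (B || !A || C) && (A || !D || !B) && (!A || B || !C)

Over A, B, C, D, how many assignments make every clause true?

5

There are 2^4 = 16 truth assignments over (A, B, C, D).
Check each against the 7 clauses (columns in the order A, B, C, D):
  F F F F  ✗ fails (D || B || A)
  F F F T  ✓ satisfies all
  F F T F  ✗ fails (D || B || A)
  F F T T  ✗ fails (B || !C || !D)
  F T F F  ✓ satisfies all
  F T F T  ✗ fails (A || !D || !B)
  F T T F  ✓ satisfies all
  F T T T  ✗ fails (A || !D || !B)
  T F F F  ✗ fails (B || !A || C)
  T F F T  ✗ fails (B || !A || C)
  T F T F  ✗ fails (!A || B || !C)
  T F T T  ✗ fails (B || !C || !D)
  T T F F  ✗ fails (!A || D || !B)
  T T F T  ✓ satisfies all
  T T T F  ✗ fails (!A || D || !B)
  T T T T  ✓ satisfies all
5 of the 16 rows are models.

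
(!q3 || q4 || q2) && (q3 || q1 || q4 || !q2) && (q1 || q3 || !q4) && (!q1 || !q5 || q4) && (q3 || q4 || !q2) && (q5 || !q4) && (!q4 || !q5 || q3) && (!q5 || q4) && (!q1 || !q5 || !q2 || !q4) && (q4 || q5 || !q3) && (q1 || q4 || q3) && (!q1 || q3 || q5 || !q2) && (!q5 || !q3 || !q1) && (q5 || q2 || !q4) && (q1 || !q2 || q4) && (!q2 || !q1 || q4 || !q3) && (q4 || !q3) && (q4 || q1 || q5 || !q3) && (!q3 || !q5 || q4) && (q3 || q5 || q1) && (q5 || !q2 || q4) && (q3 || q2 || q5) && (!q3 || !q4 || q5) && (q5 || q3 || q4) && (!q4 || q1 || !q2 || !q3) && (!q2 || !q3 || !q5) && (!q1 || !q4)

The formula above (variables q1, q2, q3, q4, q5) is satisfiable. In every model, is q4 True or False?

Suppose q4 = false.
Unit clause (!q5) forces q5 = false.
Unit clause (!q3) forces q3 = false.
That conflicts with the unit clause (q3).
So every satisfying assignment has q4 = True.

True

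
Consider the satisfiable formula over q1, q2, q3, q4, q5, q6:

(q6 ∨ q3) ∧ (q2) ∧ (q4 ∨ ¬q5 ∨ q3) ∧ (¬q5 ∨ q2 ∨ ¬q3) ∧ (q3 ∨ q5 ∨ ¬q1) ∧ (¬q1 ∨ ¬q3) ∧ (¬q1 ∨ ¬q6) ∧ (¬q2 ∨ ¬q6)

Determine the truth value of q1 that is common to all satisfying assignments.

Suppose q1 = True.
(q2) alone gives q2 = True.
(¬q3) alone gives q3 = False.
(q6) alone gives q6 = True.
That conflicts with the unit clause (¬q6).
So every satisfying assignment has q1 = False.

False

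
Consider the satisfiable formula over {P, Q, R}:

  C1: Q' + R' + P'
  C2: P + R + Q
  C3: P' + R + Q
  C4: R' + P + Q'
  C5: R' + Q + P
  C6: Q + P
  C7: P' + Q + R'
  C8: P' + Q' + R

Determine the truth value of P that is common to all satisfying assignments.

False

Suppose P = 1.
Branch on Q: set Q = 0.
The clause (R) is unit, so R = 1.
But (R') is also a unit clause — contradiction.
Undo Q and try Q = 1.
The clause (R') is unit, so R = 0.
But (R) is also a unit clause — contradiction.
Neither Q = 1 nor Q = 0 works.
So every satisfying assignment has P = False.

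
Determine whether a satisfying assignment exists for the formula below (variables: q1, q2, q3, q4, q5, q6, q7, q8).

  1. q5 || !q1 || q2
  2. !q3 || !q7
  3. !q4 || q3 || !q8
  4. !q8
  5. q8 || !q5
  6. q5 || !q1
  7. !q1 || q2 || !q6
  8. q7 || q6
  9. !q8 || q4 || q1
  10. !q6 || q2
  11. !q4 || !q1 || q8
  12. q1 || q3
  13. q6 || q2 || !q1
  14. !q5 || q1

Yes, satisfiable

(!q8) alone gives q8 = false.
(!q5) alone gives q5 = false.
(!q1) alone gives q1 = false.
(q3) alone gives q3 = true.
(!q7) alone gives q7 = false.
(q6) alone gives q6 = true.
(q2) alone gives q2 = true.
All clauses hold; q4 can take either value.
A satisfying assignment: q1 ↦ false,  q2 ↦ true,  q3 ↦ true,  q4 ↦ false,  q5 ↦ false,  q6 ↦ true,  q7 ↦ false,  q8 ↦ false.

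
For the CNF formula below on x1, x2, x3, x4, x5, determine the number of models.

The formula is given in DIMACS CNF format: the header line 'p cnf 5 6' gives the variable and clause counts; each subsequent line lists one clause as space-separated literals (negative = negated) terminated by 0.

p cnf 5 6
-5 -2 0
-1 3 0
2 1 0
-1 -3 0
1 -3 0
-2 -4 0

1

There are 2^5 = 32 truth assignments over (x1, x2, x3, x4, x5).
Split on x2. With x2 = True, the clauses containing x2 are satisfied and ¬x2 drops from the rest; 1 of the 2^4 = 16 assignments to the other variables satisfy what remains.
With x2 = False, by the same count on the reduced clause set, 0 assignments work.
(One model: x1=F, x2=T, x3=F, x4=F, x5=F.)
Total: 1 + 0 = 1.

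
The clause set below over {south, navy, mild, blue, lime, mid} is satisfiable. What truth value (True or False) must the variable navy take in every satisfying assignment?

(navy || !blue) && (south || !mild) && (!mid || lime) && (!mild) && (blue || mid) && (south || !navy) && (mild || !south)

Suppose navy = true.
Unit clause (!mild) forces mild = false.
Unit clause (south) forces south = true.
Now (!south) is unsatisfied and unit — conflict.
So every satisfying assignment has navy = False.

False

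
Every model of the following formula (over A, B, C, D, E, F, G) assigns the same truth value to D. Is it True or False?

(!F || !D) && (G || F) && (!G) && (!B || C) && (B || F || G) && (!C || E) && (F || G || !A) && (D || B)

False

Suppose D = true.
Unit clause (!F) forces F = false.
Unit clause (G) forces G = true.
That conflicts with the unit clause (!G).
So every satisfying assignment has D = False.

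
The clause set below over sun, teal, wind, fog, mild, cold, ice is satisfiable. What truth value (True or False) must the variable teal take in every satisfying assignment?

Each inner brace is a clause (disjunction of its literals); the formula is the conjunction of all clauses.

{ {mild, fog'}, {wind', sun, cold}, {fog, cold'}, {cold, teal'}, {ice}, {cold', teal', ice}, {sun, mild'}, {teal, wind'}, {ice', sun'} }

Suppose teal = 1.
From the singleton clause (cold), cold = 1.
From the singleton clause (fog), fog = 1.
From the singleton clause (mild), mild = 1.
From the singleton clause (ice), ice = 1.
From the singleton clause (sun), sun = 1.
But (sun') is also a unit clause — contradiction.
So every satisfying assignment has teal = False.

False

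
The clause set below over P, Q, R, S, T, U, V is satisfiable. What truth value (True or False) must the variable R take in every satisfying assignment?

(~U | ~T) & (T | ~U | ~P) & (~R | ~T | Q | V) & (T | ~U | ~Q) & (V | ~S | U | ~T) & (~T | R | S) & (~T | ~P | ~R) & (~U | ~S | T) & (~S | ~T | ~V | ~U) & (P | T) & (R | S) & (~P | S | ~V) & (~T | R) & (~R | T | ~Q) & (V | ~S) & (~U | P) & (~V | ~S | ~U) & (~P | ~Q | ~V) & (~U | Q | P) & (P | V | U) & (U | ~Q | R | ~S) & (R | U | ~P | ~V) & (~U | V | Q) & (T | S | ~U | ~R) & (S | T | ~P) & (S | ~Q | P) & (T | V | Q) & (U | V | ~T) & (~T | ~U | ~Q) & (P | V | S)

True

Suppose R = 0.
(S) alone gives S = 1.
(~T) alone gives T = 0.
(~U) alone gives U = 0.
(P) alone gives P = 1.
(V) alone gives V = 1.
Now (~V) is unsatisfied and unit — conflict.
So every satisfying assignment has R = True.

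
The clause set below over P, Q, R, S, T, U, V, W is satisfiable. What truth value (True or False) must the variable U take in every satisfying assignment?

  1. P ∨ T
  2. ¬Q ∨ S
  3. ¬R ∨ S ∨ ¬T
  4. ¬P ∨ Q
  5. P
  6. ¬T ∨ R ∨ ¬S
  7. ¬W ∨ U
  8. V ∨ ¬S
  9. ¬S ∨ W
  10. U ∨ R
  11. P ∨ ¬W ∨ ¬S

Suppose U = False.
Unit clause (P) forces P = True.
Unit clause (Q) forces Q = True.
Unit clause (S) forces S = True.
Unit clause (¬W) forces W = False.
That conflicts with the unit clause (W).
So every satisfying assignment has U = True.

True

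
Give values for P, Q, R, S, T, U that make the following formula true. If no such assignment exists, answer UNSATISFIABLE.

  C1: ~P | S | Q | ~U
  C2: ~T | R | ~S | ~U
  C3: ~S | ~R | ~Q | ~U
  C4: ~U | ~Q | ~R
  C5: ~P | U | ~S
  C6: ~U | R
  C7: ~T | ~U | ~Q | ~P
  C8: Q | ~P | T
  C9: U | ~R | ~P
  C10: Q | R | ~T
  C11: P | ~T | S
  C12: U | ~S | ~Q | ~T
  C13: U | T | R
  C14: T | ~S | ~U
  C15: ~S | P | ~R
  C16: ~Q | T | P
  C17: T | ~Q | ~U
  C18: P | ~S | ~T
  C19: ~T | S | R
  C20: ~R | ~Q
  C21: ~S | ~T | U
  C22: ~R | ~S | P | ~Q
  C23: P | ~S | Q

P ↦ 1; Q ↦ 0; R ↦ 1; S ↦ 1; T ↦ 1; U ↦ 1

Suppose U = 1.
From the singleton clause (R), R = 1.
From the singleton clause (~Q), Q = 0.
Suppose P = 1.
From the singleton clause (S), S = 1.
From the singleton clause (T), T = 1.
Every clause now holds.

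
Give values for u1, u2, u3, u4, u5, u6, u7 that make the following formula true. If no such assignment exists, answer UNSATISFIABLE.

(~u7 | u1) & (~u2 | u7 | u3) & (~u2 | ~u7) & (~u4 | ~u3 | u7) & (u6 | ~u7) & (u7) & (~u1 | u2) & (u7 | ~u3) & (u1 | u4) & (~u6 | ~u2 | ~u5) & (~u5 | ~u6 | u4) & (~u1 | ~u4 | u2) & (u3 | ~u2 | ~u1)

UNSATISFIABLE

The clause (u7) is unit, so u7 = 1.
The clause (u1) is unit, so u1 = 1.
The clause (~u2) is unit, so u2 = 0.
But (u2) is also a unit clause — contradiction.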